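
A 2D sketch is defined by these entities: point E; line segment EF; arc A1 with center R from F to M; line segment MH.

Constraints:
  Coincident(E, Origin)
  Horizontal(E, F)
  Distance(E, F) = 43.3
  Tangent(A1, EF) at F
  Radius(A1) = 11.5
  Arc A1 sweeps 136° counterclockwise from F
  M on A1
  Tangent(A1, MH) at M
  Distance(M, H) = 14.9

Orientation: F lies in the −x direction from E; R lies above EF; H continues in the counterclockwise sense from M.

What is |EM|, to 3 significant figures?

40.5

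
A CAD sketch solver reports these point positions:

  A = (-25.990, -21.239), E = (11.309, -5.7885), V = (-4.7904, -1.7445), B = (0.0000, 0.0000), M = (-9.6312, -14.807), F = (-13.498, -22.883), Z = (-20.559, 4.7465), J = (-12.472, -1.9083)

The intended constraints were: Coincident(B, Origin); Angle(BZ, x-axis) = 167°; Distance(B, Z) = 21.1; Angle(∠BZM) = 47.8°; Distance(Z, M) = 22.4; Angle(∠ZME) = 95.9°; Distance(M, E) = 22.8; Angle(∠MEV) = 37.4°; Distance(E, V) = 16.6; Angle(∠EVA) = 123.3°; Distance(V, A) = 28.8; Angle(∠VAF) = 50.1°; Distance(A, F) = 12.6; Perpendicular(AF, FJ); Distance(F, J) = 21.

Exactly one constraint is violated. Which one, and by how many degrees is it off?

Perpendicular(AF, FJ) — off by 4.70°.

B = (0.00, 0.00) ✓; BZ at 167.0° ✓; |BZ| = 21.10 ✓; ∠BZM = 47.80° ✓; |ZM| = 22.40 ✓; ∠ZME = 95.90° ✓; |ME| = 22.80 ✓; ∠MEV = 37.40° ✓; |EV| = 16.60 ✓; ∠EVA = 123.3° ✓; |VA| = 28.80 ✓; ∠VAF = 50.10° ✓; |AF| = 12.60 ✓; ∠(AF, FJ) = 94.70° ✗; |FJ| = 21.00 ✓.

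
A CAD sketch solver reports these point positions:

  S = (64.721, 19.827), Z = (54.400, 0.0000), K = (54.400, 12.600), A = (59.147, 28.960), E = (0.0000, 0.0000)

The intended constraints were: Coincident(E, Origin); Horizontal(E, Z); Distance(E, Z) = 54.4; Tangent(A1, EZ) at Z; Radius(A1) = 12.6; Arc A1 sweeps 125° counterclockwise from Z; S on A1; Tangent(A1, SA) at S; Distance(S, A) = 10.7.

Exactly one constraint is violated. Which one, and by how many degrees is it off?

Tangent(A1, SA) at S — off by 3.60°.

E = (0.00, 0.00) ✓; E.y = 0.00, Z.y = 0.00 ✓; |EZ| = 54.40 ✓; ∠(KZ, ZE) = 90.00° ✓; |KZ| = 12.60 ✓; bearing(K→S) − bearing(K→Z) = 125.0° ✓; |KS| = 12.60 ✓; ∠(KS, SA) = 93.60° ✗; |SA| = 10.70 ✓.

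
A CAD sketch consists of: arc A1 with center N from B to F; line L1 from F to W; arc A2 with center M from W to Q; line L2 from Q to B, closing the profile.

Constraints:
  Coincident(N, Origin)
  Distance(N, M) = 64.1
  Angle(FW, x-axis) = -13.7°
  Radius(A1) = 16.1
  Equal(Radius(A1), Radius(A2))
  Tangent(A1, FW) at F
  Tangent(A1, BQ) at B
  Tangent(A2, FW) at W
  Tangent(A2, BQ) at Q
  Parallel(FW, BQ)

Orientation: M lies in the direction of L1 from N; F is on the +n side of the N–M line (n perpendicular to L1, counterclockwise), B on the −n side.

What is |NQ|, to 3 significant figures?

66.1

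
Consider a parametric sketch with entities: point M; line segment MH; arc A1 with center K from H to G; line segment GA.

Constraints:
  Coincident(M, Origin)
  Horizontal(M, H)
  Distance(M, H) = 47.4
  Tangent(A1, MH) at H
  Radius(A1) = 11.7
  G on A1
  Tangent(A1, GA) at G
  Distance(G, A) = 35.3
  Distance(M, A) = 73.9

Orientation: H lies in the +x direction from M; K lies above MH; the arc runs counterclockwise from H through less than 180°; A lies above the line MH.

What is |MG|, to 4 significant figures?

60.39

M is at the origin; MH is horizontal with |MH| = 47.4 and H on the +x side, so H = (47.40, 0.000). Since A1 is tangent to MH there, KH ⟂ MH, so K = H + (0, 11.7) = (47.40, 11.70). Since KG ⟂ GA (tangency), |KA| = √(11.7² + 35.3²) = 37.19 regardless of where G sits on A1. So A lies on both circle(M, 73.9) and circle(K, 37.19); the above-MH intersection is A = (56.37, 47.79). G is the foot of the tangent from A: G = (59.07, 12.59).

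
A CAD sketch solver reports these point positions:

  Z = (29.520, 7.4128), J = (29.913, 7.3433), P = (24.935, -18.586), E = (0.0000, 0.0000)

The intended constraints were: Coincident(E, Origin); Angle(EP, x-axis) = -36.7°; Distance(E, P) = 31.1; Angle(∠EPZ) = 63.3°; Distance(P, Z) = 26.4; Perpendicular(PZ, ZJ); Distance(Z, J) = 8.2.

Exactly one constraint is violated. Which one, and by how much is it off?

Distance(Z, J) = 8.2 — off by 7.80.

E = (0.00, 0.00) ✓; EP at -36.70° ✓; |EP| = 31.10 ✓; ∠EPZ = 63.30° ✓; |PZ| = 26.40 ✓; ∠(PZ, ZJ) = 90.03° ✓; |ZJ| = 0.3991 ✗.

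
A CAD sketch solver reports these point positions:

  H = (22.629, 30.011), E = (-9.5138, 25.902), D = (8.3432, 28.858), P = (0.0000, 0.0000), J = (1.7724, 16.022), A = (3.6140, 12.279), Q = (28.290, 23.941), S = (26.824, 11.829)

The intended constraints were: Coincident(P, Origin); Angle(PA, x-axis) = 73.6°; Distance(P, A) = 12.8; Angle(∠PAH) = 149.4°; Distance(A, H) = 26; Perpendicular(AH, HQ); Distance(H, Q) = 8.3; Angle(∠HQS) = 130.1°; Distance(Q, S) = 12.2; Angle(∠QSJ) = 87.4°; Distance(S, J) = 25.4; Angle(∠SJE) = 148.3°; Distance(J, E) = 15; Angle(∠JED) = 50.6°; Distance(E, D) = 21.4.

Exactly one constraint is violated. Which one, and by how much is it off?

Distance(E, D) = 21.4 — off by 3.30.

P = (0.00, 0.00) ✓; PA at 73.60° ✓; |PA| = 12.80 ✓; ∠PAH = 149.4° ✓; |AH| = 26.00 ✓; ∠(AH, HQ) = 90.00° ✓; |HQ| = 8.300 ✓; ∠HQS = 130.1° ✓; |QS| = 12.20 ✓; ∠QSJ = 87.40° ✓; |SJ| = 25.40 ✓; ∠SJE = 148.3° ✓; |JE| = 15.00 ✓; ∠JED = 50.60° ✓; |ED| = 18.10 ✗.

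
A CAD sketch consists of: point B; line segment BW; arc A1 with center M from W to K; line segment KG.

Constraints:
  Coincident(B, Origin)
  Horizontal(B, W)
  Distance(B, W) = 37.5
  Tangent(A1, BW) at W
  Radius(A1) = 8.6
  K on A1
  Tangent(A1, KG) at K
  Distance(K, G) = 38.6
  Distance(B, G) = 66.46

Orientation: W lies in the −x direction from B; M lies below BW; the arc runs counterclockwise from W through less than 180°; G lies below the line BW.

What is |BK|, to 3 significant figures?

46.9

Checks: |MK| = 8.600 ✓; ∠(MK, KG) = 90.00° ✓; |KG| = 38.60 ✓; |BG| = 66.46 ✓.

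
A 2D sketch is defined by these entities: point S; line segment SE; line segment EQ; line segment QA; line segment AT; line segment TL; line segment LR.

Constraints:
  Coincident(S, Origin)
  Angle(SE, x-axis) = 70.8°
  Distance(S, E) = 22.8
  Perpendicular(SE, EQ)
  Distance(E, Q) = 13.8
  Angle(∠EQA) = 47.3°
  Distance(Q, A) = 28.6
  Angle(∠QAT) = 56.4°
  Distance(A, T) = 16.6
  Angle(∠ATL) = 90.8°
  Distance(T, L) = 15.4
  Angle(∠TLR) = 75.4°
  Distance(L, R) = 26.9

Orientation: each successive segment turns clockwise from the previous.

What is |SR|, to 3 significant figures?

7.41

∠ATL = 90.8° gives TL at -4.70° from the x-axis; with |TL| = 15.4, L = (12.2, 18.8). ∠TLR = 75.4° gives LR at -109° from the x-axis; with |LR| = 26.9, R = (3.35, -6.60). Then |SR| = |R − S| = 7.41.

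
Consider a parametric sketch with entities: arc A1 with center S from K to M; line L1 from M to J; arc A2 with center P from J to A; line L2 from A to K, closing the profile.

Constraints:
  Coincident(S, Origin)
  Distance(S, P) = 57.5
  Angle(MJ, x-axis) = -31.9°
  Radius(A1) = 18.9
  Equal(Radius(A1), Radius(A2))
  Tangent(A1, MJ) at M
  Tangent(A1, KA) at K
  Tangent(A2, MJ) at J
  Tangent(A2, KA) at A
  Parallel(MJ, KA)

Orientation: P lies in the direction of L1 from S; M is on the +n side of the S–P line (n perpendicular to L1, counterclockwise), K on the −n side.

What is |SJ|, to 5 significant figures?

60.527

Tangency of A1 to both parallel lines with radius 18.9 puts M and K at S ± 18.9·n: M = (9.9875, 16.046), K = (-9.9875, -16.046). Equal radii place J and A the same way about P: J = P + 18.9·n = (58.803, -14.340), A = P − 18.9·n = (38.828, -46.431). Then |SJ| = |J − S| = 60.527.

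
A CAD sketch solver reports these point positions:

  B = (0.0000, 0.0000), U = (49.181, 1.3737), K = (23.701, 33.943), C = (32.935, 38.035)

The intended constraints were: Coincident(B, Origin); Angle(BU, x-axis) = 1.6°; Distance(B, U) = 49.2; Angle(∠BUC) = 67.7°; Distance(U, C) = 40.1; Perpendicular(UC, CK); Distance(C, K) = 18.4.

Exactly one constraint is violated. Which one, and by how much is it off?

Distance(C, K) = 18.4 — off by 8.30.

B = (0.00, 0.00) ✓; BU at 1.600° ✓; |BU| = 49.20 ✓; ∠BUC = 67.70° ✓; |UC| = 40.10 ✓; ∠(UC, CK) = 90.00° ✓; |CK| = 10.10 ✗.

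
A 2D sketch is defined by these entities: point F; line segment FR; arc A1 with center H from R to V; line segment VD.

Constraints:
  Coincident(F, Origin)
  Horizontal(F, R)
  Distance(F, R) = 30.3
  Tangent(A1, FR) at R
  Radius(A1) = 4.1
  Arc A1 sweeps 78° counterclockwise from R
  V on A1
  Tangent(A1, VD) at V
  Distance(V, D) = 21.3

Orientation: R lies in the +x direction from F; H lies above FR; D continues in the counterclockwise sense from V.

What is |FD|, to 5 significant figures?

45.614

F is at the origin; FR is horizontal with |FR| = 30.3 and R on the +x side, so R = (30.300, 0.0000). A1 meets FR tangentially, so HR is at right angles to FR, so H = R + (0, 4.1) = (30.300, 4.1000). On A1, R sits at bearing -90° from H; a 78° counterclockwise sweep puts V at bearing -12°, so V = H + 4.1·(cos -12°, sin -12°) = (34.310, 3.2476). Tangency of A1 to VD means the radius HV is perpendicular to VD, so VD runs along (−sin -12°, cos -12°); with |VD| = 21.3, D = (38.739, 24.082). Then |FD| = |D − F| = 45.614.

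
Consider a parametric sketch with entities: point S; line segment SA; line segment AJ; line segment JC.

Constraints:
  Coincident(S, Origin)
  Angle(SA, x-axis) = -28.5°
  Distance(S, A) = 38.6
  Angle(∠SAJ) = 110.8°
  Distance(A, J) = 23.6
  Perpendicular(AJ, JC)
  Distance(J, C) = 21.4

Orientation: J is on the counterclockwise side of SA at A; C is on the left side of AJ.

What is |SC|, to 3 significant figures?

40.1

S is at the origin; SA runs at -28.5° with length 38.6, so A = 38.6·(cos -28.5°, sin -28.5°) = (33.9, -18.4). ∠SAJ = 110.8°, so AJ runs at -28.5° + (180° − 110.8°) = 40.7° from the x-axis; with |AJ| = 23.6, J = A + 23.6·(cos 40.7°, sin 40.7°) = (51.8, -3.03). AJ is perpendicular to JC; with |JC| = 21.4 on the left of AJ, C = J + 21.4·(-0.652, 0.758) = (37.9, 13.2). Then |SC| = |C − S| = 40.1.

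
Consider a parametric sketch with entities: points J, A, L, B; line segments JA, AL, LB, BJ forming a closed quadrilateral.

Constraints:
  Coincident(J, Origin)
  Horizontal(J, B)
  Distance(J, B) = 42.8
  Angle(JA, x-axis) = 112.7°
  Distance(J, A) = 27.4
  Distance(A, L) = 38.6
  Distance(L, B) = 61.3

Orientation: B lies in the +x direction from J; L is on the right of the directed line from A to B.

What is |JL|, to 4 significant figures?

21.38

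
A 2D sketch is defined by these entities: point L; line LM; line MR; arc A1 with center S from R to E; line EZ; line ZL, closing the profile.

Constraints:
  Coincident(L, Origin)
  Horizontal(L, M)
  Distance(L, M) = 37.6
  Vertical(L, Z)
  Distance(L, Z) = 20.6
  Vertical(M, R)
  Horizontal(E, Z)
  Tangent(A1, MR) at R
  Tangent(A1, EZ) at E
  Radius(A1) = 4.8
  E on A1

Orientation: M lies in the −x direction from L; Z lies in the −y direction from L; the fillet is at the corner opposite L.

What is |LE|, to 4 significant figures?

38.73

The virtual corner opposite L is at (-37.60, -20.60). Tangency of A1 to MR means the radius SR is perpendicular to MR and A1 meets EZ tangentially, so SE is at right angles to EZ, with radius 4.8, so the center S sits 4.8 in from both sides at S = (-32.80, -15.80). That places the tangent points at R = (-37.60, -15.80) on MR and E = (-32.80, -20.60) on EZ. Then |LE| = |E − L| = 38.73.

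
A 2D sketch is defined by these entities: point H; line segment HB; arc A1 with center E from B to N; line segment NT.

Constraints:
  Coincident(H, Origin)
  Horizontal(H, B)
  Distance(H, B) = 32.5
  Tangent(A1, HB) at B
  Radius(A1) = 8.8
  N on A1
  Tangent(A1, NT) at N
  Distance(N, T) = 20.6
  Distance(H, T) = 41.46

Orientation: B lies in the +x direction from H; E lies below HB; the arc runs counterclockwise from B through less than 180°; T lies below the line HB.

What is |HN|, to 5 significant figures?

26.075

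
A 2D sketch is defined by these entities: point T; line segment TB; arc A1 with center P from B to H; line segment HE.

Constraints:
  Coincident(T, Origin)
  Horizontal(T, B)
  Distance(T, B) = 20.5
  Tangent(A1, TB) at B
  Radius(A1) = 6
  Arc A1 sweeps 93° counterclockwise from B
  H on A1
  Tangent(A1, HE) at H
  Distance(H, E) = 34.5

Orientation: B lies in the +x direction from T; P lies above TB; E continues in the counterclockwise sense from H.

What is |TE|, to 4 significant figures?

47.66

On A1, B sits at bearing -90° from P; a 93° counterclockwise sweep puts H at bearing 3°, so H = P + 6.0·(cos 3°, sin 3°) = (26.49, 6.314). Tangency of A1 to HE means the radius PH is perpendicular to HE, so HE runs along (−sin 3°, cos 3°); with |HE| = 34.5, E = (24.69, 40.77). Then |TE| = |E − T| = 47.66.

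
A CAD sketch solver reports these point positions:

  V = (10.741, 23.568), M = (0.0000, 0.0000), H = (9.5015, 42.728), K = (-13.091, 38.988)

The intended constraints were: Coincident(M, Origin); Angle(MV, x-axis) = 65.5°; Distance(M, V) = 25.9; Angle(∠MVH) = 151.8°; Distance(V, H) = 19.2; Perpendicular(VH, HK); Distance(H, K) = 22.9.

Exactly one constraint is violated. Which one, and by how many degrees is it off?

Perpendicular(VH, HK) — off by 5.70°.

M = (0.00, 0.00) ✓; MV at 65.50° ✓; |MV| = 25.90 ✓; ∠MVH = 151.8° ✓; |VH| = 19.20 ✓; ∠(VH, HK) = 95.70° ✗; |HK| = 22.90 ✓.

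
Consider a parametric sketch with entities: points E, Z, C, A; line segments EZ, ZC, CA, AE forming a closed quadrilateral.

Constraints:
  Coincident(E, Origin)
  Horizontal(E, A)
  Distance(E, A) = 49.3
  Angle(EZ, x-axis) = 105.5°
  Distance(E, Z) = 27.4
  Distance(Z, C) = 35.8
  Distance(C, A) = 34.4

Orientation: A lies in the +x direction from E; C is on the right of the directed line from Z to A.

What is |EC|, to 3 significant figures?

15.0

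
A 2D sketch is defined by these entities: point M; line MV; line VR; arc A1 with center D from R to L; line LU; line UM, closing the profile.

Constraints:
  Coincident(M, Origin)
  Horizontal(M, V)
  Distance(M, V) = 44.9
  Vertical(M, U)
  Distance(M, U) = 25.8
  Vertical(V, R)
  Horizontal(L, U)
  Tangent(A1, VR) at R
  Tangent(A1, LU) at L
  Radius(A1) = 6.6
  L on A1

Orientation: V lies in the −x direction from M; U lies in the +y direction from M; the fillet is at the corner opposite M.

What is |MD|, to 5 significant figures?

42.843

M and U share the same x with |MU| = 25.8 and U on the +y side, so U = (0.0000, 25.800). The virtual corner opposite M is at (-44.900, 25.800). Tangency of A1 to VR means the radius DR is perpendicular to VR and the tangent condition forces DL to be normal to LU, with radius 6.6, so the center D sits 6.6 in from both sides at D = (-38.300, 19.200). Then |MD| = |D − M| = 42.843.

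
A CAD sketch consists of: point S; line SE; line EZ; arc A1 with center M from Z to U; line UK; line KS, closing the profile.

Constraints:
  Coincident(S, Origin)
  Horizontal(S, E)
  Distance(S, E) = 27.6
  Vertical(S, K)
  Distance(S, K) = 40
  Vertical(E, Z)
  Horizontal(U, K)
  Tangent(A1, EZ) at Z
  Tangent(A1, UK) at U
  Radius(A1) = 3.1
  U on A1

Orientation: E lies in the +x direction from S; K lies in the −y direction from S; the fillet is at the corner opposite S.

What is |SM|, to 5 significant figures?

44.293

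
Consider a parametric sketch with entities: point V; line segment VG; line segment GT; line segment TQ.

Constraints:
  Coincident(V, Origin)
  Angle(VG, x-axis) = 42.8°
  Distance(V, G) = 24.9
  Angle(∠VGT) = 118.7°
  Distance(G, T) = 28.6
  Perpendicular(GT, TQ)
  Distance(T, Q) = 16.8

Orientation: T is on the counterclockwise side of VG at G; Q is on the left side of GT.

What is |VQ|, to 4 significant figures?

40.87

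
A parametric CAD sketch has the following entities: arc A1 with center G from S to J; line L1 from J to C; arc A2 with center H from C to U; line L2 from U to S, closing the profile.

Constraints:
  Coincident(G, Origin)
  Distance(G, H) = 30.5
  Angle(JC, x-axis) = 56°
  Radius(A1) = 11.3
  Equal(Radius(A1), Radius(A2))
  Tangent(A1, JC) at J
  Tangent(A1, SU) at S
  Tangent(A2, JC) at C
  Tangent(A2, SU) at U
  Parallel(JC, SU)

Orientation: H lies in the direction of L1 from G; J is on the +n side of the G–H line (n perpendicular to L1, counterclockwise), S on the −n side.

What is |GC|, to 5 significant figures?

32.526

The slot axis is L1's direction at 56.0°, so u = (cos 56.0°, sin 56.0°) = (0.55919, 0.82904) and n = (−sin 56.0°, cos 56.0°) = (-0.82904, 0.55919). G is at the origin and H lies 30.5 along u from G, so H = 30.5·u = (17.055, 25.286). Tangency of A1 to both parallel lines with radius 11.3 puts J and S at G ± 11.3·n: J = (-9.3681, 6.3189), S = (9.3681, -6.3189). Equal radii place C and U the same way about H: C = H + 11.3·n = (7.6873, 31.605), U = H − 11.3·n = (26.424, 18.967). Then |GC| = |C − G| = 32.526.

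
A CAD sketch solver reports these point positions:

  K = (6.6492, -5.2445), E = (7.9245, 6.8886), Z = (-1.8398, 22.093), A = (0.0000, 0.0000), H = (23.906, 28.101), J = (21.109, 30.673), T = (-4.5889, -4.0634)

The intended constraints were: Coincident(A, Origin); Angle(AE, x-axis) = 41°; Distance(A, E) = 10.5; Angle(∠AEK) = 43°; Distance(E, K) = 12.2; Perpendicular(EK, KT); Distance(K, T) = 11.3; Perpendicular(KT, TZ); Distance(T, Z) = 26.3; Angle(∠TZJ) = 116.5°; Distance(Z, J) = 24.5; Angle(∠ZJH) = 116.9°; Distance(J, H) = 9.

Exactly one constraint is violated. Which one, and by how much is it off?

Distance(J, H) = 9 — off by 5.20.

A = (0.00, 0.00) ✓; AE at 41.00° ✓; |AE| = 10.50 ✓; ∠AEK = 43.00° ✓; |EK| = 12.20 ✓; ∠(EK, KT) = 90.00° ✓; |KT| = 11.30 ✓; ∠(KT, TZ) = 90.00° ✓; |TZ| = 26.30 ✓; ∠TZJ = 116.5° ✓; |ZJ| = 24.50 ✓; ∠ZJH = 116.9° ✓; |JH| = 3.800 ✗.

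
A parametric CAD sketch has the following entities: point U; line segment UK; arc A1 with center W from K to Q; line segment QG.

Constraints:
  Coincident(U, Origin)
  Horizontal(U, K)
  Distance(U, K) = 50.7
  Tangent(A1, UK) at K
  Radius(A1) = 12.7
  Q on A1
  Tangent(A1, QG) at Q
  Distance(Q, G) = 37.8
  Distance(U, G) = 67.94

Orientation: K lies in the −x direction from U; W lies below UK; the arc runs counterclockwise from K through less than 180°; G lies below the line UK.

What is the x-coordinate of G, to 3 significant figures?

-43.8

Checks: |WQ| = 12.70 ✓; ∠(WQ, QG) = 90.00° ✓; |QG| = 37.80 ✓; |UG| = 67.94 ✓.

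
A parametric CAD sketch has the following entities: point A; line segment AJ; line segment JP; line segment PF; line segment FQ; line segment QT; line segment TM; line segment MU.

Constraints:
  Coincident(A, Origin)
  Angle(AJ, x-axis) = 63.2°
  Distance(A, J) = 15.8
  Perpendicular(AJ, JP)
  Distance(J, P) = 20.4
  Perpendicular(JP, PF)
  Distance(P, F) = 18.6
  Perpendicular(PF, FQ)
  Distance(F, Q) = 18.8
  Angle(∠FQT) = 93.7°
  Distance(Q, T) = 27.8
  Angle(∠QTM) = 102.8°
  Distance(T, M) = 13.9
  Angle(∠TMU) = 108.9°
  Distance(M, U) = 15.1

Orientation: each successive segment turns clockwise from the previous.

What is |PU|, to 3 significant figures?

1.67

A is at the origin; AJ runs at 63.2° with length 15.8, so J = (7.12, 14.1). The perpendicularity gives JP at right angles to AJ, so JP runs at -26.8°; with |JP| = 20.4, P = (25.3, 4.90). JP is perpendicular to PF, so PF runs at -117°; with |PF| = 18.6, F = (16.9, -11.7). The perpendicularity gives FQ at right angles to PF, so FQ runs at 153°; with |FQ| = 18.8, Q = (0.166, -3.22). ∠FQT = 93.7° gives QT at 66.9° from the x-axis; with |QT| = 27.8, T = (11.1, 22.4). ∠QTM = 102.8° gives TM at -10.3° from the x-axis; with |TM| = 13.9, M = (24.7, 19.9). ∠TMU = 108.9° gives MU at -81.4° from the x-axis; with |MU| = 15.1, U = (27.0, 4.93). Then |PU| = |U − P| = 1.67.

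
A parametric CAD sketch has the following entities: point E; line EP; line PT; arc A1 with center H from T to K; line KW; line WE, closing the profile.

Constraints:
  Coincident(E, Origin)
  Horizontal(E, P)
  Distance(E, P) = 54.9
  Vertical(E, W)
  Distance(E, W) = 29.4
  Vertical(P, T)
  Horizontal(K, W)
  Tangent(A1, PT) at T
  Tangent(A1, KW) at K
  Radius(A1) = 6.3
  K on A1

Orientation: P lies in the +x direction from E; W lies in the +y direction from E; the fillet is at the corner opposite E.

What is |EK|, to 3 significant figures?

56.8

E is at the origin; EP is horizontal with |EP| = 54.9 and P on the +x side, so P = (54.9, 0.00). EW is vertical with |EW| = 29.4 and W on the +y side, so W = (0.00, 29.4). The virtual corner opposite E is at (54.9, 29.4). Tangency of A1 to PT means the radius HT is perpendicular to PT and tangency of A1 to KW means the radius HK is perpendicular to KW, with radius 6.3, so the center H sits 6.3 in from both sides at H = (48.6, 23.1). That places the tangent points at T = (54.9, 23.1) on PT and K = (48.6, 29.4) on KW. Then |EK| = |K − E| = 56.8.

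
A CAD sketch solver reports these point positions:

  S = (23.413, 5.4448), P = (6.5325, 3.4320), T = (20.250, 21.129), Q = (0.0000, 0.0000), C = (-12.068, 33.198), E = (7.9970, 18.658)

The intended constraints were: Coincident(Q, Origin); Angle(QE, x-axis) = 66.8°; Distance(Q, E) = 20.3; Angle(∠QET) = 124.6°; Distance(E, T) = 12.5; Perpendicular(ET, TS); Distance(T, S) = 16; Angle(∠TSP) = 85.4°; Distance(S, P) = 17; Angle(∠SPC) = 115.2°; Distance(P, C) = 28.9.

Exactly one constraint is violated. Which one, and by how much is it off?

Distance(P, C) = 28.9 — off by 6.20.

Q = (0.00, 0.00) ✓; QE at 66.80° ✓; |QE| = 20.30 ✓; ∠QET = 124.6° ✓; |ET| = 12.50 ✓; ∠(ET, TS) = 90.00° ✓; |TS| = 16.00 ✓; ∠TSP = 85.40° ✓; |SP| = 17.00 ✓; ∠SPC = 115.2° ✓; |PC| = 35.10 ✗.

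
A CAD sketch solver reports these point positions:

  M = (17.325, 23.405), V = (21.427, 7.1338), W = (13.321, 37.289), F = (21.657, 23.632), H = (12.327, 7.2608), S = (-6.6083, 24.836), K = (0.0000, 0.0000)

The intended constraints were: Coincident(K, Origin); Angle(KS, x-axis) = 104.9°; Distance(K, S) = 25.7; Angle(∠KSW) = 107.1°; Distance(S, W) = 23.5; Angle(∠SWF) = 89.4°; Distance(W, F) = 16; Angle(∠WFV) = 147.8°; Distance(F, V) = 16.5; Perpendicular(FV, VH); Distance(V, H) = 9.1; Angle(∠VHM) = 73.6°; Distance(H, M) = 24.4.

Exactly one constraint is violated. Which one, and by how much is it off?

Distance(H, M) = 24.4 — off by 7.50.

K = (0.00, 0.00) ✓; KS at 104.9° ✓; |KS| = 25.70 ✓; ∠KSW = 107.1° ✓; |SW| = 23.50 ✓; ∠SWF = 89.40° ✓; |WF| = 16.00 ✓; ∠WFV = 147.8° ✓; |FV| = 16.50 ✓; ∠(FV, VH) = 90.00° ✓; |VH| = 9.101 ✓; ∠VHM = 73.60° ✓; |HM| = 16.90 ✗.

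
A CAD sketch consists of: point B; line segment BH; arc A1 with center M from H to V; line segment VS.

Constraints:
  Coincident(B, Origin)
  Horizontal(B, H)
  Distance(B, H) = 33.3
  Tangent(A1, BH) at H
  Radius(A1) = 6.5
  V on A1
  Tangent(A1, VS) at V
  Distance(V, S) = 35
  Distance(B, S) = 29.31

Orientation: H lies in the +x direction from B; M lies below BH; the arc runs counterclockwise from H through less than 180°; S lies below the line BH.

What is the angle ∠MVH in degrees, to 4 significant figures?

65.36°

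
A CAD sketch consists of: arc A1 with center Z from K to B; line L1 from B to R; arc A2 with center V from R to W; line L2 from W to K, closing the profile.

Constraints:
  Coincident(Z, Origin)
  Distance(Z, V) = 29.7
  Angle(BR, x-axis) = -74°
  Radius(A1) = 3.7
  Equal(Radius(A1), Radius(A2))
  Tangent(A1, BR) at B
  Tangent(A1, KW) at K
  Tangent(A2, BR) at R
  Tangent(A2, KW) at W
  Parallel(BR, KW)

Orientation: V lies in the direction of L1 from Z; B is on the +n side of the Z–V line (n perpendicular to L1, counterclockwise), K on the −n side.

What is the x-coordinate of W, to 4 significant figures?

4.630

The slot axis is L1's direction at -74.0°, so u = (cos -74.0°, sin -74.0°) = (0.2756, -0.9613) and n = (−sin -74.0°, cos -74.0°) = (0.9613, 0.2756). Z is at the origin and V lies 29.7 along u from Z, so V = 29.7·u = (8.186, -28.55). Tangency of A1 to both parallel lines with radius 3.7 puts B and K at Z ± 3.7·n: B = (3.557, 1.020), K = (-3.557, -1.020). Equal radii place R and W the same way about V: R = V + 3.7·n = (11.74, -27.53), W = V − 3.7·n = (4.630, -29.57). So W.x = 4.630.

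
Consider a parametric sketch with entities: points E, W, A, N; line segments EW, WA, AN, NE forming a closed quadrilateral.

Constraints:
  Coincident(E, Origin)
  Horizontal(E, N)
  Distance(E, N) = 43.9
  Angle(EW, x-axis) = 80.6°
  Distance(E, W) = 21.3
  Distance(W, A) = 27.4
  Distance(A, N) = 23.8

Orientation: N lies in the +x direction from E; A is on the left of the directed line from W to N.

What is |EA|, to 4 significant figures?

36.72

Checks: EW at 80.60° ✓; |WA| = 27.40 ✓; |AN| = 23.80 ✓.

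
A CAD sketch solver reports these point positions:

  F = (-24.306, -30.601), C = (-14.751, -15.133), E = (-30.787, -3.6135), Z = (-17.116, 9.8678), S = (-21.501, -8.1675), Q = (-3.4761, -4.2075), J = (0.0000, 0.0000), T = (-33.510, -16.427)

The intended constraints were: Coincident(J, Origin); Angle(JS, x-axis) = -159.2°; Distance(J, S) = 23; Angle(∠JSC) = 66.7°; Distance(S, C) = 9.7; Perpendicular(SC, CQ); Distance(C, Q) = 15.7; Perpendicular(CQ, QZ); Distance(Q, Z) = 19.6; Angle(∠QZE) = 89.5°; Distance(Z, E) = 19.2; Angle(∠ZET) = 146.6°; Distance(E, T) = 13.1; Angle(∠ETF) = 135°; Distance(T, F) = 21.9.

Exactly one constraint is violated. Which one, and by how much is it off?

Distance(T, F) = 21.9 — off by 5.00.

J = (0.00, 0.00) ✓; JS at -159.2° ✓; |JS| = 23.00 ✓; ∠JSC = 66.70° ✓; |SC| = 9.700 ✓; ∠(SC, CQ) = 90.00° ✓; |CQ| = 15.70 ✓; ∠(CQ, QZ) = 90.00° ✓; |QZ| = 19.60 ✓; ∠QZE = 89.50° ✓; |ZE| = 19.20 ✓; ∠ZET = 146.6° ✓; |ET| = 13.10 ✓; ∠ETF = 135.0° ✓; |TF| = 16.90 ✗.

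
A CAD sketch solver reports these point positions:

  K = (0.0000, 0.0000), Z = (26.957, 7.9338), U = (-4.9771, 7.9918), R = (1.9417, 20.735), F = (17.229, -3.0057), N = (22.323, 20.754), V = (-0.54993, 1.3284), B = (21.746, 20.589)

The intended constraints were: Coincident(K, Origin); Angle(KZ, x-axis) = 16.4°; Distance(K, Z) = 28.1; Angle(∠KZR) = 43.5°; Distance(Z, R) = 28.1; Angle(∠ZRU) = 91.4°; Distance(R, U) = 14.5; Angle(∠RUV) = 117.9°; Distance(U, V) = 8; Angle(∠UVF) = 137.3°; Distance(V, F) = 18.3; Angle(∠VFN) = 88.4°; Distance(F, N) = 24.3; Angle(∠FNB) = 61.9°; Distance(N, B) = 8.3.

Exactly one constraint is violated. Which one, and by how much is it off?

Distance(N, B) = 8.3 — off by 7.70.

K = (0.00, 0.00) ✓; KZ at 16.40° ✓; |KZ| = 28.10 ✓; ∠KZR = 43.50° ✓; |ZR| = 28.10 ✓; ∠ZRU = 91.40° ✓; |RU| = 14.50 ✓; ∠RUV = 117.9° ✓; |UV| = 8.000 ✓; ∠UVF = 137.3° ✓; |VF| = 18.30 ✓; ∠VFN = 88.40° ✓; |FN| = 24.30 ✓; ∠FNB = 61.94° ✓; |NB| = 0.6001 ✗.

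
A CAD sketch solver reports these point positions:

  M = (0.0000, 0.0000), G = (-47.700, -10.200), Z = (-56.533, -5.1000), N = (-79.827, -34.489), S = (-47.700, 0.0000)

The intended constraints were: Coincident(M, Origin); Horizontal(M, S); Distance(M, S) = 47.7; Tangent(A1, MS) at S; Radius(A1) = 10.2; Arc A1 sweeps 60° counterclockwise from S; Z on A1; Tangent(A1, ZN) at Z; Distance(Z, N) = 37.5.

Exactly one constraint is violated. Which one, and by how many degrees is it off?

Tangent(A1, ZN) at Z — off by 8.40°.

M = (0.00, 0.00) ✓; M.y = 0.00, S.y = 0.00 ✓; |MS| = 47.70 ✓; ∠(GS, SM) = 90.00° ✓; |GS| = 10.20 ✓; bearing(G→Z) − bearing(G→S) = 60.00° ✓; |GZ| = 10.20 ✓; ∠(GZ, ZN) = 98.40° ✗; |ZN| = 37.50 ✓.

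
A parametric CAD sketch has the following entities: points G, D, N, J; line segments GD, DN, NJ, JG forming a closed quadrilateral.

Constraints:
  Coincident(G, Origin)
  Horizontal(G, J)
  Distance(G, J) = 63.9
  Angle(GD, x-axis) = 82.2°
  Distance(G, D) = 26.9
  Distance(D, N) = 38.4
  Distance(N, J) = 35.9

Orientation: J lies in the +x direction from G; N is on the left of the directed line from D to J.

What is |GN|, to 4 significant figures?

50.74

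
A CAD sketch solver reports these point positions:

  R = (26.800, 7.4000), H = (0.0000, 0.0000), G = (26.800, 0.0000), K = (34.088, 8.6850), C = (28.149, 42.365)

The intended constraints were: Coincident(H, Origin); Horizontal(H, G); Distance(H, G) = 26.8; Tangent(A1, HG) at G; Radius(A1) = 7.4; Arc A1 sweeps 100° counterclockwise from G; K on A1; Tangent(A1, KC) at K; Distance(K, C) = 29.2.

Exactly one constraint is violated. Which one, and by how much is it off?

Distance(K, C) = 29.2 — off by 5.00.

H = (0.00, 0.00) ✓; H.y = 0.00, G.y = 0.00 ✓; |HG| = 26.80 ✓; ∠(RG, GH) = 90.00° ✓; |RG| = 7.400 ✓; bearing(R→K) − bearing(R→G) = 100.0° ✓; |RK| = 7.400 ✓; ∠(RK, KC) = 90.00° ✓; |KC| = 34.20 ✗.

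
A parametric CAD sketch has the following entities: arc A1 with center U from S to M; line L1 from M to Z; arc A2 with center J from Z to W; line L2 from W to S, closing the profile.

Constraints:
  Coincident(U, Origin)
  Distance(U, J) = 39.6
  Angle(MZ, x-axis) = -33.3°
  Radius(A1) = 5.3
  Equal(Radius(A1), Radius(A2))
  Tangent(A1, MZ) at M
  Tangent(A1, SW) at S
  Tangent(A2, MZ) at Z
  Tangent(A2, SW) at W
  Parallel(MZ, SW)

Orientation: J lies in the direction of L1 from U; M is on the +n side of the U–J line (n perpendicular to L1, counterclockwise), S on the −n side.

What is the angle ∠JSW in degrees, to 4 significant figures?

7.623°

The slot axis is L1's direction at -33.3°, so u = (cos -33.3°, sin -33.3°) = (0.8358, -0.5490) and n = (−sin -33.3°, cos -33.3°) = (0.5490, 0.8358). U is at the origin and J lies 39.6 along u from U, so J = 39.6·u = (33.10, -21.74). Tangency of A1 to both parallel lines with radius 5.3 puts M and S at U ± 5.3·n: M = (2.910, 4.430), S = (-2.910, -4.430). Equal radii place Z and W the same way about J: Z = J + 5.3·n = (36.01, -17.31), W = J − 5.3·n = (30.19, -26.17). Then cos ∠JSW = SJ·SW / (|SJ||SW|), giving 7.623°.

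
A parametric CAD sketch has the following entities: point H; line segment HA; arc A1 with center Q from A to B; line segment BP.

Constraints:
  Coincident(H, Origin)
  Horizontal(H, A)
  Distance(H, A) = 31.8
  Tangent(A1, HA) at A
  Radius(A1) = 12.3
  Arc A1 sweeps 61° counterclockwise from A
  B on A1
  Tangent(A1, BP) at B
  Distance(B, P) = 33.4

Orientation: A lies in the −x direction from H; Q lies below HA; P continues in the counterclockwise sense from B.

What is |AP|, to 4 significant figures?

44.61

H is at the origin; H and A share the same y with |HA| = 31.8 and A on the −x side, so A = (-31.80, 0.000). Since A1 is tangent to HA there, QA ⟂ HA, so Q = A + (0, -12.3) = (-31.80, -12.30). On A1, A sits at bearing 90° from Q; a 61° counterclockwise sweep puts B at bearing 151°, so B = Q + 12.3·(cos 151°, sin 151°) = (-42.56, -6.337). Since A1 is tangent to BP there, QB ⟂ BP, so BP runs along (−sin 151°, cos 151°); with |BP| = 33.4, P = (-58.75, -35.55). Then |AP| = |P − A| = 44.61.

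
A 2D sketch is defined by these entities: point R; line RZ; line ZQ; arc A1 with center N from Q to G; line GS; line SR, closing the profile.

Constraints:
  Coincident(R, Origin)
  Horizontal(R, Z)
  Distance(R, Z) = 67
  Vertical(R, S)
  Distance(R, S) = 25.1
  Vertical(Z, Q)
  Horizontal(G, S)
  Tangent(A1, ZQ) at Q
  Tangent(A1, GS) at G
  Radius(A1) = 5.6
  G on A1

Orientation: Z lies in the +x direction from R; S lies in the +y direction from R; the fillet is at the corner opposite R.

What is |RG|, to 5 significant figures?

66.332

R is at the origin; R and Z share the same y with |RZ| = 67.0 and Z on the +x side, so Z = (67.000, 0.0000). RS is vertical with |RS| = 25.1 and S on the +y side, so S = (0.0000, 25.100). The virtual corner opposite R is at (67.000, 25.100). Since A1 is tangent to ZQ there, NQ ⟂ ZQ and A1 meets GS tangentially, so NG is at right angles to GS, with radius 5.6, so the center N sits 5.6 in from both sides at N = (61.400, 19.500). That places the tangent points at Q = (67.000, 19.500) on ZQ and G = (61.400, 25.100) on GS. Then |RG| = |G − R| = 66.332.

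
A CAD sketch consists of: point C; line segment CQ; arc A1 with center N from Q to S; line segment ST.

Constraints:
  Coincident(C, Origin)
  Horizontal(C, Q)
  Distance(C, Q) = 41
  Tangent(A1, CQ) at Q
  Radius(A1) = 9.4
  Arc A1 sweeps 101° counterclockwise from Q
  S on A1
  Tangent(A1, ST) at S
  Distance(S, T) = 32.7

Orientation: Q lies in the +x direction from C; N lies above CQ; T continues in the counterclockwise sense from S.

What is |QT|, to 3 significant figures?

43.4

C is at the origin; CQ is horizontal with |CQ| = 41.0 and Q on the +x side, so Q = (41.0, 0.00). The tangent condition forces NQ to be normal to CQ, so N = Q + (0, 9.4) = (41.0, 9.40). On A1, Q sits at bearing -90° from N; a 101° counterclockwise sweep puts S at bearing 11°, so S = N + 9.4·(cos 11°, sin 11°) = (50.2, 11.2). Tangency of A1 to ST means the radius NS is perpendicular to ST, so ST runs along (−sin 11°, cos 11°); with |ST| = 32.7, T = (44.0, 43.3). Then |QT| = |T − Q| = 43.4.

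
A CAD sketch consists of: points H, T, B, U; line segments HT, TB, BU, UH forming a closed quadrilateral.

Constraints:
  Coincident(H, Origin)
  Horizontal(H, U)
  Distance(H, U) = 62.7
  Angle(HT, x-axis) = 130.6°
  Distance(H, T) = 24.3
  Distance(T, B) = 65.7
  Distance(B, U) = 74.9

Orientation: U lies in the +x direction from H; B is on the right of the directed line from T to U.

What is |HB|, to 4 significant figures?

44.70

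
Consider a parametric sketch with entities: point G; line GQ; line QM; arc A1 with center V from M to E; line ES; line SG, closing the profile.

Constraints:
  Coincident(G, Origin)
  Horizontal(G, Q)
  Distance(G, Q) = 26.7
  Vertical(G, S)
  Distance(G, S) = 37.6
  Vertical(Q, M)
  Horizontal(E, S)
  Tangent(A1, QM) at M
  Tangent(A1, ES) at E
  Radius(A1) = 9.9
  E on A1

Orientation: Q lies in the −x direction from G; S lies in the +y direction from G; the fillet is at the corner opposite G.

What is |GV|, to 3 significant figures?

32.4

G and S share the same x with |GS| = 37.6 and S on the +y side, so S = (0.00, 37.6). The virtual corner opposite G is at (-26.7, 37.6). The tangent condition forces VM to be normal to QM and tangency of A1 to ES means the radius VE is perpendicular to ES, with radius 9.9, so the center V sits 9.9 in from both sides at V = (-16.8, 27.7). Then |GV| = |V − G| = 32.4.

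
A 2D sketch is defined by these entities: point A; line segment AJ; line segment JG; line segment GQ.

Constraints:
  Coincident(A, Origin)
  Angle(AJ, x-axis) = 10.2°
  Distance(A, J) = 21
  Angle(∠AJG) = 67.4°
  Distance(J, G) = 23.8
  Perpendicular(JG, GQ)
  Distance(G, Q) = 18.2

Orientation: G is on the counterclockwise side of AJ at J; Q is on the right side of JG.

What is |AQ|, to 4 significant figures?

40.75

A is at the origin; AJ runs at 10.2° with length 21.0, so J = 21.0·(cos 10.2°, sin 10.2°) = (20.67, 3.719). ∠AJG = 67.4°, so JG runs at 10.2° + (180° − 67.4°) = 122.8° from the x-axis; with |JG| = 23.8, G = J + 23.8·(cos 122.8°, sin 122.8°) = (7.775, 23.72). The perpendicularity gives GQ at right angles to JG; with |GQ| = 18.2 on the right of JG, Q = G + 18.2·(0.8406, 0.5417) = (23.07, 33.58). Then |AQ| = |Q − A| = 40.75.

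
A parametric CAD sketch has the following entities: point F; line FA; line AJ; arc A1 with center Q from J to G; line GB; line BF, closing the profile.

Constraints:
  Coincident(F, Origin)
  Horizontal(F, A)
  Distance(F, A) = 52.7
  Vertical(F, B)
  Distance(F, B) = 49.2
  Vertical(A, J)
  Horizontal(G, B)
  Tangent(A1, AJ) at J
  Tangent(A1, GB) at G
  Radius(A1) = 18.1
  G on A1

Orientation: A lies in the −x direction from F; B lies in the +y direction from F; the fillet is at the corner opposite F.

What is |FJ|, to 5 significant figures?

61.192

F is at the origin; FA is horizontal with |FA| = 52.7 and A on the −x side, so A = (-52.700, 0.0000). FB is vertical with |FB| = 49.2 and B on the +y side, so B = (0.0000, 49.200). The virtual corner opposite F is at (-52.700, 49.200). Since A1 is tangent to AJ there, QJ ⟂ AJ and A1 meets GB tangentially, so QG is at right angles to GB, with radius 18.1, so the center Q sits 18.1 in from both sides at Q = (-34.600, 31.100). That places the tangent points at J = (-52.700, 31.100) on AJ and G = (-34.600, 49.200) on GB. Then |FJ| = |J − F| = 61.192.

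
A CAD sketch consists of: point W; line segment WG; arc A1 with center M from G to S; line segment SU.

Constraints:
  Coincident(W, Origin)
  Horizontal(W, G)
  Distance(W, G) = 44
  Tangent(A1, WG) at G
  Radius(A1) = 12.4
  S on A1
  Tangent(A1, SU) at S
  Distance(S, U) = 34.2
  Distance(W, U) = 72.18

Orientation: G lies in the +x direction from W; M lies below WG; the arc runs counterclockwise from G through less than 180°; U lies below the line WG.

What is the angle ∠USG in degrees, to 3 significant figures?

117°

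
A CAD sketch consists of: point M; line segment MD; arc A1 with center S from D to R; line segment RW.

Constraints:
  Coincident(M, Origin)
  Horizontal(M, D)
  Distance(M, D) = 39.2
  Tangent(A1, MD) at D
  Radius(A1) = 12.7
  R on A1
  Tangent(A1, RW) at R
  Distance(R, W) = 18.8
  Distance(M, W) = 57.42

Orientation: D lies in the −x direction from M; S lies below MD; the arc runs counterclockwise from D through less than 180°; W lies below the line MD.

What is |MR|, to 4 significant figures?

53.90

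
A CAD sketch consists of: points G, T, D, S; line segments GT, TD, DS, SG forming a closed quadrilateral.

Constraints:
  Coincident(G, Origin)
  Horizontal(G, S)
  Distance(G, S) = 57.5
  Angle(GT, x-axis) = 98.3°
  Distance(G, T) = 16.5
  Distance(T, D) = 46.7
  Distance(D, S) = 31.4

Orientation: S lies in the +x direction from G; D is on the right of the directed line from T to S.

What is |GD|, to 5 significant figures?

34.959

G is at the origin; G and S share the same y with |GS| = 57.5 and S in +x, so S = (57.5, 0). GT runs at 98.3° with |GT| = 16.5, so T = (-2.3819, 16.327). D is determined by |TD| = 46.7 and |DS| = 31.4 together: it lies at the intersection of circle(T, 46.7) and circle(S, 31.4). With |TS| = 62.068, the foot of the radical line on TS is 40.660 from T and the perpendicular offset is √(46.7² − 40.660²) = 22.971. Taking the right-of-TS solution: D = (30.803, -16.530).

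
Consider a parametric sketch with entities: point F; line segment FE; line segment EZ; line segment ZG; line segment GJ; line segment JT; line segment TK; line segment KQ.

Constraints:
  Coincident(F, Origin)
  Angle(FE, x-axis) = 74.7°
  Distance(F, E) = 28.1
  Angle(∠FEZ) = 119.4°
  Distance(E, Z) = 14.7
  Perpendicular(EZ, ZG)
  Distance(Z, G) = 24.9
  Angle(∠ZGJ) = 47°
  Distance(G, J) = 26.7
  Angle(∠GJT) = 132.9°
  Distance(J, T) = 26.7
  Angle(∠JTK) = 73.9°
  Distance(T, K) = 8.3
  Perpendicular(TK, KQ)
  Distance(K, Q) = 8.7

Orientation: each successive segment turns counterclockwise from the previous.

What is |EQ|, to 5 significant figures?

9.3702

F is at the origin; FE runs at 74.7° with length 28.1, so E = (7.4148, 27.104). ∠FEZ = 119.4° gives EZ at 135.30° from the x-axis; with |EZ| = 14.7, Z = (-3.0339, 37.444). The perpendicularity gives ZG at right angles to EZ, so ZG runs at -134.70°; with |ZG| = 24.9, G = (-20.548, 19.745). ∠ZGJ = 47.0° gives GJ at -1.7000° from the x-axis; with |GJ| = 26.7, J = (6.1398, 18.953). ∠GJT = 132.9° gives JT at 45.400° from the x-axis; with |JT| = 26.7, T = (24.887, 37.964). ∠JTK = 73.9° gives TK at 151.50° from the x-axis; with |TK| = 8.3, K = (17.593, 41.924). TK is perpendicular to KQ, so KQ runs at -118.50°; with |KQ| = 8.7, Q = (13.442, 34.279). Then |EQ| = |Q − E| = 9.3702.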